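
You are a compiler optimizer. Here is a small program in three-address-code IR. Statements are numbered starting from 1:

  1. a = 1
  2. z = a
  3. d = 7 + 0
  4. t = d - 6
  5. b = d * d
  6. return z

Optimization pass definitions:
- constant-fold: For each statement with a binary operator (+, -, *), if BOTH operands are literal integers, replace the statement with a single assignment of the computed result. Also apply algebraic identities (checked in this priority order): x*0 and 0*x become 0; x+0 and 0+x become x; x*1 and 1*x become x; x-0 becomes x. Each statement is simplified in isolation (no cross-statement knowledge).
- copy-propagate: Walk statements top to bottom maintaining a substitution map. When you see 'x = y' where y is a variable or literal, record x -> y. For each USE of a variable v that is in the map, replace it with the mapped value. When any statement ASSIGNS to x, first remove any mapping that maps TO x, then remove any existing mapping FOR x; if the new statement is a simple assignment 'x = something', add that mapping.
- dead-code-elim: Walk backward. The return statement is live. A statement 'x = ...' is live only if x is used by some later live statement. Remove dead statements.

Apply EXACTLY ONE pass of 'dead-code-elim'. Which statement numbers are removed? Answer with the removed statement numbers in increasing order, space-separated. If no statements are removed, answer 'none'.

Answer: 3 4 5

Derivation:
Backward liveness scan:
Stmt 1 'a = 1': KEEP (a is live); live-in = []
Stmt 2 'z = a': KEEP (z is live); live-in = ['a']
Stmt 3 'd = 7 + 0': DEAD (d not in live set ['z'])
Stmt 4 't = d - 6': DEAD (t not in live set ['z'])
Stmt 5 'b = d * d': DEAD (b not in live set ['z'])
Stmt 6 'return z': KEEP (return); live-in = ['z']
Removed statement numbers: [3, 4, 5]
Surviving IR:
  a = 1
  z = a
  return z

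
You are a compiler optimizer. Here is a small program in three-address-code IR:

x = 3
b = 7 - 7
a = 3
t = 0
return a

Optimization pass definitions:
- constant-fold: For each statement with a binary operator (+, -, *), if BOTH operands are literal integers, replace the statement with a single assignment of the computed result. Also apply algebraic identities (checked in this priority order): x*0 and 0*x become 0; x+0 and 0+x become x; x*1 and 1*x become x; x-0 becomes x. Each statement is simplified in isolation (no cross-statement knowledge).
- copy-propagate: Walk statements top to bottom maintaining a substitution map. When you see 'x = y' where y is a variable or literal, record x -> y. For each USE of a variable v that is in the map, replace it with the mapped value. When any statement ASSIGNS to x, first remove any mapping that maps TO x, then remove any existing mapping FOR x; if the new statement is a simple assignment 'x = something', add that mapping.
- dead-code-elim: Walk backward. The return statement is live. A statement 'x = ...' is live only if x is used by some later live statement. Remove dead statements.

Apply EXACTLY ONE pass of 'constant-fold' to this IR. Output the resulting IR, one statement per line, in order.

Applying constant-fold statement-by-statement:
  [1] x = 3  (unchanged)
  [2] b = 7 - 7  -> b = 0
  [3] a = 3  (unchanged)
  [4] t = 0  (unchanged)
  [5] return a  (unchanged)
Result (5 stmts):
  x = 3
  b = 0
  a = 3
  t = 0
  return a

Answer: x = 3
b = 0
a = 3
t = 0
return a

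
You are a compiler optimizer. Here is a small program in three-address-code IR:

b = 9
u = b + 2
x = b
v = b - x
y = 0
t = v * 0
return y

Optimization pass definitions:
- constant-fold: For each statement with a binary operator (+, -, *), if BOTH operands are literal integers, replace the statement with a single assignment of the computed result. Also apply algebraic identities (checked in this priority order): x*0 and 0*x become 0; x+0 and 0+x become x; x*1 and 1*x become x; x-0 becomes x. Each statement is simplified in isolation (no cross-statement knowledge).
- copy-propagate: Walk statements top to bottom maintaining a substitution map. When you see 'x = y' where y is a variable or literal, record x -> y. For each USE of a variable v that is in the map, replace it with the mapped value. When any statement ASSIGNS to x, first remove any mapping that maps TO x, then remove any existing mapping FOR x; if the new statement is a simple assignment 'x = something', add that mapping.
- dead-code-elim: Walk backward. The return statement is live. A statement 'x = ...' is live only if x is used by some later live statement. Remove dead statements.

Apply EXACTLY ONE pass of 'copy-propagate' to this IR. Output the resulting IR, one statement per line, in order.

Answer: b = 9
u = 9 + 2
x = 9
v = 9 - 9
y = 0
t = v * 0
return 0

Derivation:
Applying copy-propagate statement-by-statement:
  [1] b = 9  (unchanged)
  [2] u = b + 2  -> u = 9 + 2
  [3] x = b  -> x = 9
  [4] v = b - x  -> v = 9 - 9
  [5] y = 0  (unchanged)
  [6] t = v * 0  (unchanged)
  [7] return y  -> return 0
Result (7 stmts):
  b = 9
  u = 9 + 2
  x = 9
  v = 9 - 9
  y = 0
  t = v * 0
  return 0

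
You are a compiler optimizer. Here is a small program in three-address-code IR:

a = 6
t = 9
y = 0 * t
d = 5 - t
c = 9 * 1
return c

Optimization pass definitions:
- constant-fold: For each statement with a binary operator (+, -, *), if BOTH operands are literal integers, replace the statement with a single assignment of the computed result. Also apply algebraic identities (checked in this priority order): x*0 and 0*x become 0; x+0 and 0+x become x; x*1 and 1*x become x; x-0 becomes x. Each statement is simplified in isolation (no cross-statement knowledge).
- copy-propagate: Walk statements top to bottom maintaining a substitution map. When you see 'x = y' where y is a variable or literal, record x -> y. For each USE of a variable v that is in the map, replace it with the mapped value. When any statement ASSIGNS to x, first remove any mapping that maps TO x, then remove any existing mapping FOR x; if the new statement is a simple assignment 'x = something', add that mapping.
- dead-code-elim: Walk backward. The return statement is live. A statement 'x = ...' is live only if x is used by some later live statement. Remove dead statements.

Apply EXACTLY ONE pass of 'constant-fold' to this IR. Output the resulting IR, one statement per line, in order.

Answer: a = 6
t = 9
y = 0
d = 5 - t
c = 9
return c

Derivation:
Applying constant-fold statement-by-statement:
  [1] a = 6  (unchanged)
  [2] t = 9  (unchanged)
  [3] y = 0 * t  -> y = 0
  [4] d = 5 - t  (unchanged)
  [5] c = 9 * 1  -> c = 9
  [6] return c  (unchanged)
Result (6 stmts):
  a = 6
  t = 9
  y = 0
  d = 5 - t
  c = 9
  return c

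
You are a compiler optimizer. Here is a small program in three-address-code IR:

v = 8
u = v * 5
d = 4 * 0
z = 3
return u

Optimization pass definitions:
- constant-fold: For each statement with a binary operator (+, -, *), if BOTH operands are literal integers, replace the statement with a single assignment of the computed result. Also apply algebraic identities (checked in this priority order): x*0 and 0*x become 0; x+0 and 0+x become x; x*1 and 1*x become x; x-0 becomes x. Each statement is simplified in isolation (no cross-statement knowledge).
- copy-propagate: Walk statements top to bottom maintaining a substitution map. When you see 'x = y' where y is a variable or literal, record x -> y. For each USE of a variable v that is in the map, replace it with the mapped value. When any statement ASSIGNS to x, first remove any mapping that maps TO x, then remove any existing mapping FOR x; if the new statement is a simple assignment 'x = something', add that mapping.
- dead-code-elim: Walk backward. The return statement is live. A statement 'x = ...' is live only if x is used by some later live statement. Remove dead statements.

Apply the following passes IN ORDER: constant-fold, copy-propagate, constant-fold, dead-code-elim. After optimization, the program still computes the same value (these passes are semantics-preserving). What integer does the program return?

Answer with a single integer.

Initial IR:
  v = 8
  u = v * 5
  d = 4 * 0
  z = 3
  return u
After constant-fold (5 stmts):
  v = 8
  u = v * 5
  d = 0
  z = 3
  return u
After copy-propagate (5 stmts):
  v = 8
  u = 8 * 5
  d = 0
  z = 3
  return u
After constant-fold (5 stmts):
  v = 8
  u = 40
  d = 0
  z = 3
  return u
After dead-code-elim (2 stmts):
  u = 40
  return u
Evaluate:
  v = 8  =>  v = 8
  u = v * 5  =>  u = 40
  d = 4 * 0  =>  d = 0
  z = 3  =>  z = 3
  return u = 40

Answer: 40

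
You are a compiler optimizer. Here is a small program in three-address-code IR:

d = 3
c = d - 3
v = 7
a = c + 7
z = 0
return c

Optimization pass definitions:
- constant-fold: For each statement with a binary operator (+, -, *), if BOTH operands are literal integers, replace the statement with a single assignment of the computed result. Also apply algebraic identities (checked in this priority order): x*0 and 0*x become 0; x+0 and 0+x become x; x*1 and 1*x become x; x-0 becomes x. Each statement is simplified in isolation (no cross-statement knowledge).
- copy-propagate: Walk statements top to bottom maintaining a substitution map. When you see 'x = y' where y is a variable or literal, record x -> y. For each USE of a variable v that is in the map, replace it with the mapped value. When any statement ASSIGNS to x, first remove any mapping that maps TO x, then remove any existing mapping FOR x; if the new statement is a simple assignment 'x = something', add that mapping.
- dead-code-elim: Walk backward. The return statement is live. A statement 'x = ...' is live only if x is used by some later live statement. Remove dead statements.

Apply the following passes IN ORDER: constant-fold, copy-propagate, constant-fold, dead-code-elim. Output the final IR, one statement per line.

Answer: c = 0
return c

Derivation:
Initial IR:
  d = 3
  c = d - 3
  v = 7
  a = c + 7
  z = 0
  return c
After constant-fold (6 stmts):
  d = 3
  c = d - 3
  v = 7
  a = c + 7
  z = 0
  return c
After copy-propagate (6 stmts):
  d = 3
  c = 3 - 3
  v = 7
  a = c + 7
  z = 0
  return c
After constant-fold (6 stmts):
  d = 3
  c = 0
  v = 7
  a = c + 7
  z = 0
  return c
After dead-code-elim (2 stmts):
  c = 0
  return c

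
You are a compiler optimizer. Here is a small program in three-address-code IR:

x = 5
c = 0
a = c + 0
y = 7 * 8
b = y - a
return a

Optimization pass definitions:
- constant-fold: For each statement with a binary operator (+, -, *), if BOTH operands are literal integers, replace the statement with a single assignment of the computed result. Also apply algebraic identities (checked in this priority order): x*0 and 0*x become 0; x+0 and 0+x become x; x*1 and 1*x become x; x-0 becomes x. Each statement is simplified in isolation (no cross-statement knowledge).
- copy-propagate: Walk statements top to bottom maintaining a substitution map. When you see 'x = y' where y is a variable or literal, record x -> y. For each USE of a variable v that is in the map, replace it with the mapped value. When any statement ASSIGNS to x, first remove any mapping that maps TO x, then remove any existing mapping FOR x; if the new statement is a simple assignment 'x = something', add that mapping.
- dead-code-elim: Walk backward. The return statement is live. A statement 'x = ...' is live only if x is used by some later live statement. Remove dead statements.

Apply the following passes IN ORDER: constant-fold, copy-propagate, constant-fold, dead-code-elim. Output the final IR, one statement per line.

Initial IR:
  x = 5
  c = 0
  a = c + 0
  y = 7 * 8
  b = y - a
  return a
After constant-fold (6 stmts):
  x = 5
  c = 0
  a = c
  y = 56
  b = y - a
  return a
After copy-propagate (6 stmts):
  x = 5
  c = 0
  a = 0
  y = 56
  b = 56 - 0
  return 0
After constant-fold (6 stmts):
  x = 5
  c = 0
  a = 0
  y = 56
  b = 56
  return 0
After dead-code-elim (1 stmts):
  return 0

Answer: return 0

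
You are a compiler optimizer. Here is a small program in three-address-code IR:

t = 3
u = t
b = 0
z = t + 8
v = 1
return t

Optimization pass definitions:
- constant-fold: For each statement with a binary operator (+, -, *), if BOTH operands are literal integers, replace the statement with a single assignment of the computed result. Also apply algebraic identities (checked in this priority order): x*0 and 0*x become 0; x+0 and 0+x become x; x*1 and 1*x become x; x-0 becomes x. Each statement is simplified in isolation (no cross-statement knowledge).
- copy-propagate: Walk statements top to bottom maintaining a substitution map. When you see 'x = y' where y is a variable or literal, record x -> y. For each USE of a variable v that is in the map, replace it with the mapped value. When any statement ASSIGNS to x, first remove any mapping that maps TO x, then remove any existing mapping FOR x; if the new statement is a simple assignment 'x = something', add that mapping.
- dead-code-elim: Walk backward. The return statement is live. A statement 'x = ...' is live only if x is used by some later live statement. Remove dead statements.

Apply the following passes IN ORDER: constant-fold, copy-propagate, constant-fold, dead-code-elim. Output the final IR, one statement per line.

Initial IR:
  t = 3
  u = t
  b = 0
  z = t + 8
  v = 1
  return t
After constant-fold (6 stmts):
  t = 3
  u = t
  b = 0
  z = t + 8
  v = 1
  return t
After copy-propagate (6 stmts):
  t = 3
  u = 3
  b = 0
  z = 3 + 8
  v = 1
  return 3
After constant-fold (6 stmts):
  t = 3
  u = 3
  b = 0
  z = 11
  v = 1
  return 3
After dead-code-elim (1 stmts):
  return 3

Answer: return 3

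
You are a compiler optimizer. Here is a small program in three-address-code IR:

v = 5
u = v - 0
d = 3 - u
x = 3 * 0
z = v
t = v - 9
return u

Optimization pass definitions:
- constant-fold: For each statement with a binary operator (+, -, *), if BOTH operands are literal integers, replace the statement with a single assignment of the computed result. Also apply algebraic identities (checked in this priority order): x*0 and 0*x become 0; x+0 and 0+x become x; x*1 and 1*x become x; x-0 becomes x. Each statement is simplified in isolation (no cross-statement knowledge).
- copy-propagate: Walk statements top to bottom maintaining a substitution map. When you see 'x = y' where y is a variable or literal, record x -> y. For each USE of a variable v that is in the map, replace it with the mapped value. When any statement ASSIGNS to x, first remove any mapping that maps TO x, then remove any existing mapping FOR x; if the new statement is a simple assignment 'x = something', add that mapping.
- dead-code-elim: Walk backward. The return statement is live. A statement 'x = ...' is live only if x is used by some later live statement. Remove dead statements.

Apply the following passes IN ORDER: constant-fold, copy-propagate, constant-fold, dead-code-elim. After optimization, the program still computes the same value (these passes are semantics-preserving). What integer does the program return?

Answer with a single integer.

Answer: 5

Derivation:
Initial IR:
  v = 5
  u = v - 0
  d = 3 - u
  x = 3 * 0
  z = v
  t = v - 9
  return u
After constant-fold (7 stmts):
  v = 5
  u = v
  d = 3 - u
  x = 0
  z = v
  t = v - 9
  return u
After copy-propagate (7 stmts):
  v = 5
  u = 5
  d = 3 - 5
  x = 0
  z = 5
  t = 5 - 9
  return 5
After constant-fold (7 stmts):
  v = 5
  u = 5
  d = -2
  x = 0
  z = 5
  t = -4
  return 5
After dead-code-elim (1 stmts):
  return 5
Evaluate:
  v = 5  =>  v = 5
  u = v - 0  =>  u = 5
  d = 3 - u  =>  d = -2
  x = 3 * 0  =>  x = 0
  z = v  =>  z = 5
  t = v - 9  =>  t = -4
  return u = 5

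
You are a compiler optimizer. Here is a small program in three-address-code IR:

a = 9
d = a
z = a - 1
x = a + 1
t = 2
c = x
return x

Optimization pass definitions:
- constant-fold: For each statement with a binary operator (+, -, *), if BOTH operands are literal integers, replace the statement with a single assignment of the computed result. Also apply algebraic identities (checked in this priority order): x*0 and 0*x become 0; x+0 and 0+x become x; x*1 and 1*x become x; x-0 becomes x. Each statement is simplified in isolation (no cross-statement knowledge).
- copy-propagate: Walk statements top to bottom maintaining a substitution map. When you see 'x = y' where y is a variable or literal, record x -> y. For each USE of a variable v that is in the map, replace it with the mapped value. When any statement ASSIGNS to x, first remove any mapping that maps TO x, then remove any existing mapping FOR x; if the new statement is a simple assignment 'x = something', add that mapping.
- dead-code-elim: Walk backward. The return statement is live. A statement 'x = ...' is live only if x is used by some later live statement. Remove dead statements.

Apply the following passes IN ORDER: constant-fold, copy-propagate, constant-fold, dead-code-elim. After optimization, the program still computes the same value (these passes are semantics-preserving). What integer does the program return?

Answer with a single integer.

Initial IR:
  a = 9
  d = a
  z = a - 1
  x = a + 1
  t = 2
  c = x
  return x
After constant-fold (7 stmts):
  a = 9
  d = a
  z = a - 1
  x = a + 1
  t = 2
  c = x
  return x
After copy-propagate (7 stmts):
  a = 9
  d = 9
  z = 9 - 1
  x = 9 + 1
  t = 2
  c = x
  return x
After constant-fold (7 stmts):
  a = 9
  d = 9
  z = 8
  x = 10
  t = 2
  c = x
  return x
After dead-code-elim (2 stmts):
  x = 10
  return x
Evaluate:
  a = 9  =>  a = 9
  d = a  =>  d = 9
  z = a - 1  =>  z = 8
  x = a + 1  =>  x = 10
  t = 2  =>  t = 2
  c = x  =>  c = 10
  return x = 10

Answer: 10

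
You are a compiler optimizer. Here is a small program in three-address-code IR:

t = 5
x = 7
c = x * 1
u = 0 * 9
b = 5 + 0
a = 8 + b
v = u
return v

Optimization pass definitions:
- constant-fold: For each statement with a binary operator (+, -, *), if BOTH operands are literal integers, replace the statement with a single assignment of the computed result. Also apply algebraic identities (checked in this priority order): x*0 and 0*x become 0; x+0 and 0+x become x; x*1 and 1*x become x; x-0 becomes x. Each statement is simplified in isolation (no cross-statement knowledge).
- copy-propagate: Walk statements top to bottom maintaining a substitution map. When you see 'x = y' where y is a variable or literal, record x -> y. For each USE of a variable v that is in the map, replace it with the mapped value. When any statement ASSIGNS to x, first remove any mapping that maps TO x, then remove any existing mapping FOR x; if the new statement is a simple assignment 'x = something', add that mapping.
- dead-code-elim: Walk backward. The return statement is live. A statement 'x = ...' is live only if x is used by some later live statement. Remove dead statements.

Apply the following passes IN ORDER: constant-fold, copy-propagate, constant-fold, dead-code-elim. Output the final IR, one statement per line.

Answer: return 0

Derivation:
Initial IR:
  t = 5
  x = 7
  c = x * 1
  u = 0 * 9
  b = 5 + 0
  a = 8 + b
  v = u
  return v
After constant-fold (8 stmts):
  t = 5
  x = 7
  c = x
  u = 0
  b = 5
  a = 8 + b
  v = u
  return v
After copy-propagate (8 stmts):
  t = 5
  x = 7
  c = 7
  u = 0
  b = 5
  a = 8 + 5
  v = 0
  return 0
After constant-fold (8 stmts):
  t = 5
  x = 7
  c = 7
  u = 0
  b = 5
  a = 13
  v = 0
  return 0
After dead-code-elim (1 stmts):
  return 0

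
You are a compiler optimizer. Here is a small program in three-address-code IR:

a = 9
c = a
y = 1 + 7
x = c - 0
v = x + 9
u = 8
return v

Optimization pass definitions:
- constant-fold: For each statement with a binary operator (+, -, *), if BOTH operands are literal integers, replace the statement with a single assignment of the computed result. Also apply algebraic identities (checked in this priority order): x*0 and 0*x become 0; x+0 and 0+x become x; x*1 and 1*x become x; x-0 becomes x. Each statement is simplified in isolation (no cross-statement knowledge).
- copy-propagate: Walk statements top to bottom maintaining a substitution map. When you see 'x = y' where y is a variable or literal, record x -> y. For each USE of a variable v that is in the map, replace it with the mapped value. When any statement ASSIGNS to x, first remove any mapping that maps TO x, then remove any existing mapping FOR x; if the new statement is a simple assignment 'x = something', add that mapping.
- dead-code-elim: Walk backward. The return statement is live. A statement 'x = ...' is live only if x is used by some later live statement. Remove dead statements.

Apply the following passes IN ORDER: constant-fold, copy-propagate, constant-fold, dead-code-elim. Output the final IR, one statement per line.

Initial IR:
  a = 9
  c = a
  y = 1 + 7
  x = c - 0
  v = x + 9
  u = 8
  return v
After constant-fold (7 stmts):
  a = 9
  c = a
  y = 8
  x = c
  v = x + 9
  u = 8
  return v
After copy-propagate (7 stmts):
  a = 9
  c = 9
  y = 8
  x = 9
  v = 9 + 9
  u = 8
  return v
After constant-fold (7 stmts):
  a = 9
  c = 9
  y = 8
  x = 9
  v = 18
  u = 8
  return v
After dead-code-elim (2 stmts):
  v = 18
  return v

Answer: v = 18
return v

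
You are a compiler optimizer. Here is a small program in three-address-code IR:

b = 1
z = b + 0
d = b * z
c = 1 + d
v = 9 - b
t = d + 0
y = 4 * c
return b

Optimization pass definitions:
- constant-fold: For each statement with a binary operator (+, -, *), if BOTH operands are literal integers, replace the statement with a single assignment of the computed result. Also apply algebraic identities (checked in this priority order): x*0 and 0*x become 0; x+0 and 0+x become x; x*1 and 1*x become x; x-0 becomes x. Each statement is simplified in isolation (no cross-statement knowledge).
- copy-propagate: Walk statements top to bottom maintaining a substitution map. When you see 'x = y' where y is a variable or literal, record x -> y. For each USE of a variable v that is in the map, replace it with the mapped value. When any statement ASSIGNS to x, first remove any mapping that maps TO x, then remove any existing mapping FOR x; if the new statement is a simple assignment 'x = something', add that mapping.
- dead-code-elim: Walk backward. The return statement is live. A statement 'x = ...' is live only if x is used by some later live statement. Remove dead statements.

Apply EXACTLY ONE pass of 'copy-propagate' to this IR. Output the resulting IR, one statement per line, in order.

Applying copy-propagate statement-by-statement:
  [1] b = 1  (unchanged)
  [2] z = b + 0  -> z = 1 + 0
  [3] d = b * z  -> d = 1 * z
  [4] c = 1 + d  (unchanged)
  [5] v = 9 - b  -> v = 9 - 1
  [6] t = d + 0  (unchanged)
  [7] y = 4 * c  (unchanged)
  [8] return b  -> return 1
Result (8 stmts):
  b = 1
  z = 1 + 0
  d = 1 * z
  c = 1 + d
  v = 9 - 1
  t = d + 0
  y = 4 * c
  return 1

Answer: b = 1
z = 1 + 0
d = 1 * z
c = 1 + d
v = 9 - 1
t = d + 0
y = 4 * c
return 1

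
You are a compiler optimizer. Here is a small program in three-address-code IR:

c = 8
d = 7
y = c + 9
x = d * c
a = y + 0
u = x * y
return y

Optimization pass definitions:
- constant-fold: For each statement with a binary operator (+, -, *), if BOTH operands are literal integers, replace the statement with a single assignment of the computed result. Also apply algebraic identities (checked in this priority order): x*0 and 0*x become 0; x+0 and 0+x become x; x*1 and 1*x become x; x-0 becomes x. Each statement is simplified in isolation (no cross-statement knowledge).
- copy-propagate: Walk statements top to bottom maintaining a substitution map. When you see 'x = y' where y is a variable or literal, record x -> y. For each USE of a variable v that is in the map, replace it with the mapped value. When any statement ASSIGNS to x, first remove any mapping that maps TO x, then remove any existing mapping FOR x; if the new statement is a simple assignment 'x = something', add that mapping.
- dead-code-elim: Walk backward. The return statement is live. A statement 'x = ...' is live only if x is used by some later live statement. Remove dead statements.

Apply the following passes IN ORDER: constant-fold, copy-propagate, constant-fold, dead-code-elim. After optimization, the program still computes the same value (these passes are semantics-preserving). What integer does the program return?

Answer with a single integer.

Initial IR:
  c = 8
  d = 7
  y = c + 9
  x = d * c
  a = y + 0
  u = x * y
  return y
After constant-fold (7 stmts):
  c = 8
  d = 7
  y = c + 9
  x = d * c
  a = y
  u = x * y
  return y
After copy-propagate (7 stmts):
  c = 8
  d = 7
  y = 8 + 9
  x = 7 * 8
  a = y
  u = x * y
  return y
After constant-fold (7 stmts):
  c = 8
  d = 7
  y = 17
  x = 56
  a = y
  u = x * y
  return y
After dead-code-elim (2 stmts):
  y = 17
  return y
Evaluate:
  c = 8  =>  c = 8
  d = 7  =>  d = 7
  y = c + 9  =>  y = 17
  x = d * c  =>  x = 56
  a = y + 0  =>  a = 17
  u = x * y  =>  u = 952
  return y = 17

Answer: 17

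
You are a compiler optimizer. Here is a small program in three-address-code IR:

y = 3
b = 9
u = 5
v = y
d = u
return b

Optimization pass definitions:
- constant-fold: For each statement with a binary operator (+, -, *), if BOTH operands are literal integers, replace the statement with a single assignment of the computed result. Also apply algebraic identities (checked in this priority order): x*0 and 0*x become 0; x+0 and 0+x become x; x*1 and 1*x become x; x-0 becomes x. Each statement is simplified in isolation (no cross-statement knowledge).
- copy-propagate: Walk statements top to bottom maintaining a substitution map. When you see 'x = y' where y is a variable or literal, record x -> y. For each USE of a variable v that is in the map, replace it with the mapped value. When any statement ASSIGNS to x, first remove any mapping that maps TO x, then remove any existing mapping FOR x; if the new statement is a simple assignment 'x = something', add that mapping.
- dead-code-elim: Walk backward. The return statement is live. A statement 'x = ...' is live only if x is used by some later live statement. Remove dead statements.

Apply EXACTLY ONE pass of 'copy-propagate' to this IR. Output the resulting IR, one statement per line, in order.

Answer: y = 3
b = 9
u = 5
v = 3
d = 5
return 9

Derivation:
Applying copy-propagate statement-by-statement:
  [1] y = 3  (unchanged)
  [2] b = 9  (unchanged)
  [3] u = 5  (unchanged)
  [4] v = y  -> v = 3
  [5] d = u  -> d = 5
  [6] return b  -> return 9
Result (6 stmts):
  y = 3
  b = 9
  u = 5
  v = 3
  d = 5
  return 9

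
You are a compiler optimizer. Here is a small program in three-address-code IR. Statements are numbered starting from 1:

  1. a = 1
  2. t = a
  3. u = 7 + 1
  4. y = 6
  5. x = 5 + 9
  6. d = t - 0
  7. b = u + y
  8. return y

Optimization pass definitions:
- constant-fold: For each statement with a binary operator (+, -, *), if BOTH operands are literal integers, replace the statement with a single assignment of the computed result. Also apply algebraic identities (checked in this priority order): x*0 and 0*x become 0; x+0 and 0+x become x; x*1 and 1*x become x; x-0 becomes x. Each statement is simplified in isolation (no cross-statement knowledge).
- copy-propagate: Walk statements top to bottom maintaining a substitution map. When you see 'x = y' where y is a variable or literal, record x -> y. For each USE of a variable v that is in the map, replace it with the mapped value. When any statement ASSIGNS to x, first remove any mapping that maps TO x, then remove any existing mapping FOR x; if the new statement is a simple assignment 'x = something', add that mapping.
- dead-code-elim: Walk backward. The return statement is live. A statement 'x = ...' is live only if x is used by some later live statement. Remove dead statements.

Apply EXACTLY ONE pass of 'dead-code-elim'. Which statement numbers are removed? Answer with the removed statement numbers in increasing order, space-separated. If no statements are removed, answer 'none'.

Answer: 1 2 3 5 6 7

Derivation:
Backward liveness scan:
Stmt 1 'a = 1': DEAD (a not in live set [])
Stmt 2 't = a': DEAD (t not in live set [])
Stmt 3 'u = 7 + 1': DEAD (u not in live set [])
Stmt 4 'y = 6': KEEP (y is live); live-in = []
Stmt 5 'x = 5 + 9': DEAD (x not in live set ['y'])
Stmt 6 'd = t - 0': DEAD (d not in live set ['y'])
Stmt 7 'b = u + y': DEAD (b not in live set ['y'])
Stmt 8 'return y': KEEP (return); live-in = ['y']
Removed statement numbers: [1, 2, 3, 5, 6, 7]
Surviving IR:
  y = 6
  return y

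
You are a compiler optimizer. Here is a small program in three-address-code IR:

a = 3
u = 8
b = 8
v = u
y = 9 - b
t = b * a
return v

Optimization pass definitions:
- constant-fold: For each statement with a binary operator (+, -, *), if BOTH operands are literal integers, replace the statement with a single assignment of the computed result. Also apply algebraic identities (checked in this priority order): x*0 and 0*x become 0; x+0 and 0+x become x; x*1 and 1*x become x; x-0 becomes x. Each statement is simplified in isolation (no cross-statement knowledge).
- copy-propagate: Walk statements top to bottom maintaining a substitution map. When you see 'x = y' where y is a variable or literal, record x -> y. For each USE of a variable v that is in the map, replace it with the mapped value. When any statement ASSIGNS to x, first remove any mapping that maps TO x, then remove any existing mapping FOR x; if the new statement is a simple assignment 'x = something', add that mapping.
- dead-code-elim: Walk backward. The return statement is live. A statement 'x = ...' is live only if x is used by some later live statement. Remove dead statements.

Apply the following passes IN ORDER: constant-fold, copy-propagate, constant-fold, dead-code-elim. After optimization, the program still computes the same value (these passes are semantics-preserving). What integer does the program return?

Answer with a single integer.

Initial IR:
  a = 3
  u = 8
  b = 8
  v = u
  y = 9 - b
  t = b * a
  return v
After constant-fold (7 stmts):
  a = 3
  u = 8
  b = 8
  v = u
  y = 9 - b
  t = b * a
  return v
After copy-propagate (7 stmts):
  a = 3
  u = 8
  b = 8
  v = 8
  y = 9 - 8
  t = 8 * 3
  return 8
After constant-fold (7 stmts):
  a = 3
  u = 8
  b = 8
  v = 8
  y = 1
  t = 24
  return 8
After dead-code-elim (1 stmts):
  return 8
Evaluate:
  a = 3  =>  a = 3
  u = 8  =>  u = 8
  b = 8  =>  b = 8
  v = u  =>  v = 8
  y = 9 - b  =>  y = 1
  t = b * a  =>  t = 24
  return v = 8

Answer: 8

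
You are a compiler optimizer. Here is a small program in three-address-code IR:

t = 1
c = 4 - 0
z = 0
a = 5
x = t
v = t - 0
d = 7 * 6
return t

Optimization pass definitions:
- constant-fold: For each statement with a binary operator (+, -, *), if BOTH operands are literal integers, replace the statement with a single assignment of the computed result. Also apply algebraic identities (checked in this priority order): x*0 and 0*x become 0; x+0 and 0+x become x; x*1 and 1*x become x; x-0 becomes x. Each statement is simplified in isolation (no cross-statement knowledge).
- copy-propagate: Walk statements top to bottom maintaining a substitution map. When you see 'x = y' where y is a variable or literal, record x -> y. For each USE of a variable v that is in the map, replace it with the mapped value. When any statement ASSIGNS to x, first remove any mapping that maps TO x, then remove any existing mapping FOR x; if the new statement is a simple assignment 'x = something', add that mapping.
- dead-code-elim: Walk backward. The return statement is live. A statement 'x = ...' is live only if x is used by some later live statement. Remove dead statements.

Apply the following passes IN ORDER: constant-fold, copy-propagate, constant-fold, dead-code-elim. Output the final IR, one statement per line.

Answer: return 1

Derivation:
Initial IR:
  t = 1
  c = 4 - 0
  z = 0
  a = 5
  x = t
  v = t - 0
  d = 7 * 6
  return t
After constant-fold (8 stmts):
  t = 1
  c = 4
  z = 0
  a = 5
  x = t
  v = t
  d = 42
  return t
After copy-propagate (8 stmts):
  t = 1
  c = 4
  z = 0
  a = 5
  x = 1
  v = 1
  d = 42
  return 1
After constant-fold (8 stmts):
  t = 1
  c = 4
  z = 0
  a = 5
  x = 1
  v = 1
  d = 42
  return 1
After dead-code-elim (1 stmts):
  return 1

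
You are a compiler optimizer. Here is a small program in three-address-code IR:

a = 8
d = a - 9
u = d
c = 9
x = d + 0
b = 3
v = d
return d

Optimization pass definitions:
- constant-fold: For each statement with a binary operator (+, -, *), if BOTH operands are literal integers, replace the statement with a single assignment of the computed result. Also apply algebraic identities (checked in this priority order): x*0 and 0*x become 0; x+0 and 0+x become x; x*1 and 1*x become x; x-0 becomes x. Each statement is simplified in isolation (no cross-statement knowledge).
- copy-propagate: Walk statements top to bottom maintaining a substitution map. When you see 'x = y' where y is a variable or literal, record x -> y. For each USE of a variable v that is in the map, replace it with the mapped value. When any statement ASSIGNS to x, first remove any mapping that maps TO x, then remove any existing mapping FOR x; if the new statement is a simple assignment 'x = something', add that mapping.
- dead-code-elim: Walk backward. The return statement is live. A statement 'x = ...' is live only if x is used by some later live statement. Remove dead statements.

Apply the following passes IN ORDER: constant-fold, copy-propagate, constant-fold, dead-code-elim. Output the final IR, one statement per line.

Answer: d = -1
return d

Derivation:
Initial IR:
  a = 8
  d = a - 9
  u = d
  c = 9
  x = d + 0
  b = 3
  v = d
  return d
After constant-fold (8 stmts):
  a = 8
  d = a - 9
  u = d
  c = 9
  x = d
  b = 3
  v = d
  return d
After copy-propagate (8 stmts):
  a = 8
  d = 8 - 9
  u = d
  c = 9
  x = d
  b = 3
  v = d
  return d
After constant-fold (8 stmts):
  a = 8
  d = -1
  u = d
  c = 9
  x = d
  b = 3
  v = d
  return d
After dead-code-elim (2 stmts):
  d = -1
  return d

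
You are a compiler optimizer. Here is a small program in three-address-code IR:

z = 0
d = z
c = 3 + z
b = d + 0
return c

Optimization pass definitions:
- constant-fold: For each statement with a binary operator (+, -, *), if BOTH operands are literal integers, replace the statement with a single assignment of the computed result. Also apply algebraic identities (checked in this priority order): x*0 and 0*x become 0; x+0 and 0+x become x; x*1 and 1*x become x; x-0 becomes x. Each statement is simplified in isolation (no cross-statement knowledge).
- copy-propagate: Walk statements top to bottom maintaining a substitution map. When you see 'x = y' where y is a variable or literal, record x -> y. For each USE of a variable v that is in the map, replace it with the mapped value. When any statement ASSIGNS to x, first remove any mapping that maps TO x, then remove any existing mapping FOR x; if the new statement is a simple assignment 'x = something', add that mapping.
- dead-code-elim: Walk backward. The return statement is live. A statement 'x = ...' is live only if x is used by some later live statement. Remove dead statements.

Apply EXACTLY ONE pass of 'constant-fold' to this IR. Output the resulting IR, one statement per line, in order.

Answer: z = 0
d = z
c = 3 + z
b = d
return c

Derivation:
Applying constant-fold statement-by-statement:
  [1] z = 0  (unchanged)
  [2] d = z  (unchanged)
  [3] c = 3 + z  (unchanged)
  [4] b = d + 0  -> b = d
  [5] return c  (unchanged)
Result (5 stmts):
  z = 0
  d = z
  c = 3 + z
  b = d
  return c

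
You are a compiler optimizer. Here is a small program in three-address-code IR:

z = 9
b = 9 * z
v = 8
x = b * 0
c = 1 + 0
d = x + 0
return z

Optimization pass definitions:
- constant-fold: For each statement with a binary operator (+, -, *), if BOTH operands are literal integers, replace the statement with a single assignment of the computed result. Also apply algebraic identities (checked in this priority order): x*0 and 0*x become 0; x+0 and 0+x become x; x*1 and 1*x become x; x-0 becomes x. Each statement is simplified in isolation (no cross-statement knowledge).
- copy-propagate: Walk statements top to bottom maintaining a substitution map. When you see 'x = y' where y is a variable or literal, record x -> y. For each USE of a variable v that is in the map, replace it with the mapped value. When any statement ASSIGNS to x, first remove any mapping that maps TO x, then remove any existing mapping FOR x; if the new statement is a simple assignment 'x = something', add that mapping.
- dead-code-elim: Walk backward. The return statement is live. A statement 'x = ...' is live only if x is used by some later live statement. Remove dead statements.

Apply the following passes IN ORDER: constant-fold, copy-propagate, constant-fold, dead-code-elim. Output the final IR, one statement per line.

Initial IR:
  z = 9
  b = 9 * z
  v = 8
  x = b * 0
  c = 1 + 0
  d = x + 0
  return z
After constant-fold (7 stmts):
  z = 9
  b = 9 * z
  v = 8
  x = 0
  c = 1
  d = x
  return z
After copy-propagate (7 stmts):
  z = 9
  b = 9 * 9
  v = 8
  x = 0
  c = 1
  d = 0
  return 9
After constant-fold (7 stmts):
  z = 9
  b = 81
  v = 8
  x = 0
  c = 1
  d = 0
  return 9
After dead-code-elim (1 stmts):
  return 9

Answer: return 9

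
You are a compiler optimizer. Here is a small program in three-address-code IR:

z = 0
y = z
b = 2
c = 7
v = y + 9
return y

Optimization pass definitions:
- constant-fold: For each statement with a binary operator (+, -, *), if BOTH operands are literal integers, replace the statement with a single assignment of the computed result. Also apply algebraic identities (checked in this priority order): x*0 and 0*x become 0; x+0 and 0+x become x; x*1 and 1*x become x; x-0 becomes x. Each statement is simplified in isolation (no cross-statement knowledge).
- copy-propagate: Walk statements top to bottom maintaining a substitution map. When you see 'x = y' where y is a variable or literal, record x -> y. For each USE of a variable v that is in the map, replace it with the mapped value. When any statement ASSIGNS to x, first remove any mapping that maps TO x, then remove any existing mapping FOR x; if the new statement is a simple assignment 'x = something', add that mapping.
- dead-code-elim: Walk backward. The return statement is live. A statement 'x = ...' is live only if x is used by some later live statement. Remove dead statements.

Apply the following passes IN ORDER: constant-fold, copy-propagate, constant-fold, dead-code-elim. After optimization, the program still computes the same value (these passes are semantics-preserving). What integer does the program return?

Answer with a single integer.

Initial IR:
  z = 0
  y = z
  b = 2
  c = 7
  v = y + 9
  return y
After constant-fold (6 stmts):
  z = 0
  y = z
  b = 2
  c = 7
  v = y + 9
  return y
After copy-propagate (6 stmts):
  z = 0
  y = 0
  b = 2
  c = 7
  v = 0 + 9
  return 0
After constant-fold (6 stmts):
  z = 0
  y = 0
  b = 2
  c = 7
  v = 9
  return 0
After dead-code-elim (1 stmts):
  return 0
Evaluate:
  z = 0  =>  z = 0
  y = z  =>  y = 0
  b = 2  =>  b = 2
  c = 7  =>  c = 7
  v = y + 9  =>  v = 9
  return y = 0

Answer: 0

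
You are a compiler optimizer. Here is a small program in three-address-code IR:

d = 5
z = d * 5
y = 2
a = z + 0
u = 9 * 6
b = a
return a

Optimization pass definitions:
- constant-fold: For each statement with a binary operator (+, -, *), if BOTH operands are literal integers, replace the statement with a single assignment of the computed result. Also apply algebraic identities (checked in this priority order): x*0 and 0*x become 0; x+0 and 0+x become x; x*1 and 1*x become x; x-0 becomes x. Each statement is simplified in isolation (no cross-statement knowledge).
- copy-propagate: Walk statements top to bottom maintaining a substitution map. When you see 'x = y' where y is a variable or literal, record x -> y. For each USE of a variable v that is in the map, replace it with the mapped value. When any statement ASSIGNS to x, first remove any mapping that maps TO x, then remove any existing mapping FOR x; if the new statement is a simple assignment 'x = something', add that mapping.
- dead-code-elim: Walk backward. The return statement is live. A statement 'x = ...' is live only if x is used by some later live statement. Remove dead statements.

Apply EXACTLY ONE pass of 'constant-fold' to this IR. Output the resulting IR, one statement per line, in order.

Applying constant-fold statement-by-statement:
  [1] d = 5  (unchanged)
  [2] z = d * 5  (unchanged)
  [3] y = 2  (unchanged)
  [4] a = z + 0  -> a = z
  [5] u = 9 * 6  -> u = 54
  [6] b = a  (unchanged)
  [7] return a  (unchanged)
Result (7 stmts):
  d = 5
  z = d * 5
  y = 2
  a = z
  u = 54
  b = a
  return a

Answer: d = 5
z = d * 5
y = 2
a = z
u = 54
b = a
return a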